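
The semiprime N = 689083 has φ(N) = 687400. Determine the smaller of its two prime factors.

φ(n) = (p−1)(q−1) = n − (p+q) + 1, so p + q = 689083 − 687400 + 1 = 1684.
p and q are the roots of t² − 1684t + 689083 = 0.
Discriminant: 1684² − 4·689083 = 2835856 − 2756332 = 79524; √79524 = 282.
q = (1684 − 282)/2 = 701, p = (1684 + 282)/2 = 983.
Check: 701 · 983 = 689083.

701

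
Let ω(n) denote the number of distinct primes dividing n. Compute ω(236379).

5

236379 = 3 · 78793
78793 = 11 · 7163
7163 = 13 · 551
551 = 19 · 29
236379 = 3 · 11 · 13 · 19 · 29, which has 5 distinct prime factors.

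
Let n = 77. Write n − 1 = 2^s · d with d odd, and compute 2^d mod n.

72

77 − 1 = 76 = 2^2 · 19, so d = 19.
2^1 ≡ 2 (mod 77)
2^2 ≡ 2^2 = 4 ≡ 4 (mod 77)
2^4 ≡ 4^2 = 16 ≡ 16 (mod 77)
2^8 ≡ 16^2 = 256 ≡ 25 (mod 77)
2^16 ≡ 25^2 = 625 ≡ 9 (mod 77)
19 = 16 + 2 + 1 in binary powers of 2.
So 2^19 ≡ 9 · 4 · 2 ≡ 72 (mod 77).
Squaring chain: 72 → 25; never reaches −1, so base 2 is a Miller–Rabin witness that 77 is composite.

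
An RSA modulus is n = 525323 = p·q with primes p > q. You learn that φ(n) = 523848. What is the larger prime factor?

877

φ(n) = (p−1)(q−1) = n − (p+q) + 1, so p + q = 525323 − 523848 + 1 = 1476.
p and q are the roots of t² − 1476t + 525323 = 0.
Discriminant: 1476² − 4·525323 = 2178576 − 2101292 = 77284; √77284 = 278.
q = (1476 − 278)/2 = 599, p = (1476 + 278)/2 = 877.
Check: 599 · 877 = 525323.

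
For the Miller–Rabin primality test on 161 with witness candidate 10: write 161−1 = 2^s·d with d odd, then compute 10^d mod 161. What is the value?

161 − 1 = 160 = 2^5 · 5, so d = 5.
10^1 ≡ 10 (mod 161)
10^2 ≡ 10^2 = 100 ≡ 100 (mod 161)
10^4 ≡ 100^2 = 10000 ≡ 18 (mod 161)
5 = 4 + 1 in binary powers of 2.
So 10^5 ≡ 18 · 10 ≡ 19 (mod 161).
Squaring chain: 19 → 39 → 72 → 32 → 58; never reaches −1, so base 10 is a Miller–Rabin witness that 161 is composite.

19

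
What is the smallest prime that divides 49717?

83

49717 is odd.
Digit sum 28, not divisible by 3.
Ends in 7: not divisible by 5.
7: 49717 = 7·7102 + 3
11: 49717 = 11·4519 + 8
13: 49717 = 13·3824 + 5
17: 49717 = 17·2924 + 9
19: 49717 = 19·2616 + 13
23: 49717 = 23·2161 + 14
29: 49717 = 29·1714 + 11
31: 49717 = 31·1603 + 24
37: 49717 = 37·1343 + 26
41: 49717 = 41·1212 + 25
43: 49717 = 43·1156 + 9
47: 49717 = 47·1057 + 38
53: 49717 = 53·938 + 3
59: 49717 = 59·842 + 39
61: 49717 = 61·815 + 2
67: 49717 = 67·742 + 3
71: 49717 = 71·700 + 17
73: 49717 = 73·681 + 4
79: 49717 = 79·629 + 26
83: 49717 = 83·599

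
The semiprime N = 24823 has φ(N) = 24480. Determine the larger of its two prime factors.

φ(n) = (p−1)(q−1) = n − (p+q) + 1, so p + q = 24823 − 24480 + 1 = 344.
p and q are the roots of t² − 344t + 24823 = 0.
Discriminant: 344² − 4·24823 = 118336 − 99292 = 19044; √19044 = 138.
q = (344 − 138)/2 = 103, p = (344 + 138)/2 = 241.
Check: 103 · 241 = 24823.

241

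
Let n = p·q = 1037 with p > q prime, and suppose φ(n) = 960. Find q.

φ(n) = (p−1)(q−1) = n − (p+q) + 1, so p + q = 1037 − 960 + 1 = 78.
p and q are the roots of t² − 78t + 1037 = 0.
Discriminant: 78² − 4·1037 = 6084 − 4148 = 1936; √1936 = 44.
q = (78 − 44)/2 = 17, p = (78 + 44)/2 = 61.
Check: 17 · 61 = 1037.

17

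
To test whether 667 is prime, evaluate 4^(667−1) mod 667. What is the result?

25

4^1 ≡ 4 (mod 667)
4^2 ≡ 4^2 = 16 ≡ 16 (mod 667)
4^4 ≡ 16^2 = 256 ≡ 256 (mod 667)
4^8 ≡ 256^2 = 65536 ≡ 170 (mod 667)
4^16 ≡ 170^2 = 28900 ≡ 219 (mod 667)
4^32 ≡ 219^2 = 47961 ≡ 604 (mod 667)
4^64 ≡ 604^2 = 364816 ≡ 634 (mod 667)
4^128 ≡ 634^2 = 401956 ≡ 422 (mod 667)
4^256 ≡ 422^2 = 178084 ≡ 662 (mod 667)
4^512 ≡ 662^2 = 438244 ≡ 25 (mod 667)
666 = 512 + 128 + 16 + 8 + 2 in binary powers of 2.
So 4^666 ≡ 25 · 422 · 219 · 170 · 16 ≡ 25 (mod 667).
Since 25 ≠ 1, base 4 is a Fermat witness: 667 is composite.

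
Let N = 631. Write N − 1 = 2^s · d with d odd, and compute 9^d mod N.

631 − 1 = 630 = 2^1 · 315, so d = 315.
9^1 ≡ 9 (mod 631)
9^2 ≡ 9^2 = 81 ≡ 81 (mod 631)
9^4 ≡ 81^2 = 6561 ≡ 251 (mod 631)
9^8 ≡ 251^2 = 63001 ≡ 532 (mod 631)
9^16 ≡ 532^2 = 283024 ≡ 336 (mod 631)
9^32 ≡ 336^2 = 112896 ≡ 578 (mod 631)
9^64 ≡ 578^2 = 334084 ≡ 285 (mod 631)
9^128 ≡ 285^2 = 81225 ≡ 457 (mod 631)
9^256 ≡ 457^2 = 208849 ≡ 619 (mod 631)
315 = 256 + 32 + 16 + 8 + 2 + 1 in binary powers of 2.
So 9^315 ≡ 619 · 578 · 336 · 532 · 81 · 9 ≡ 1 (mod 631).
Since 9^d ≡ 1 (mod 631), base 9 does not prove 631 composite.

1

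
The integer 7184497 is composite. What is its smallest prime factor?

7184497 is odd.
Digit sum 40, not divisible by 3.
Ends in 7: not divisible by 5.
7: 7184497 = 7·1026356 + 5
11: 7184497 = 11·653136 + 1
13: 7184497 = 13·552653 + 8
17: 7184497 = 17·422617 + 8
19: 7184497 = 19·378131 + 8
23: 7184497 = 23·312369 + 10
29: 7184497 = 29·247741 + 8
31: 7184497 = 31·231757 + 30
37: 7184497 = 37·194175 + 22
41: 7184497 = 41·175231 + 26
43: 7184497 = 43·167081 + 14
47: 7184497 = 47·152861 + 30
53: 7184497 = 53·135556 + 29
59: 7184497 = 59·121771 + 8
61: 7184497 = 61·117778 + 39
67: 7184497 = 67·107231 + 20
71: 7184497 = 71·101190 + 7
73: 7184497 = 73·98417 + 56
79: 7184497 = 79·90943

79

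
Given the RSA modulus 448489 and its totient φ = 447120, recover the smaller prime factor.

φ(n) = (p−1)(q−1) = n − (p+q) + 1, so p + q = 448489 − 447120 + 1 = 1370.
p and q are the roots of t² − 1370t + 448489 = 0.
Discriminant: 1370² − 4·448489 = 1876900 − 1793956 = 82944; √82944 = 288.
q = (1370 − 288)/2 = 541, p = (1370 + 288)/2 = 829.
Check: 541 · 829 = 448489.

541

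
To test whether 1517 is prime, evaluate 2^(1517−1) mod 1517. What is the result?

2^1 ≡ 2 (mod 1517)
2^2 ≡ 2^2 = 4 ≡ 4 (mod 1517)
2^4 ≡ 4^2 = 16 ≡ 16 (mod 1517)
2^8 ≡ 16^2 = 256 ≡ 256 (mod 1517)
2^16 ≡ 256^2 = 65536 ≡ 305 (mod 1517)
2^32 ≡ 305^2 = 93025 ≡ 488 (mod 1517)
2^64 ≡ 488^2 = 238144 ≡ 1492 (mod 1517)
2^128 ≡ 1492^2 = 2226064 ≡ 625 (mod 1517)
2^256 ≡ 625^2 = 390625 ≡ 756 (mod 1517)
2^512 ≡ 756^2 = 571536 ≡ 1144 (mod 1517)
2^1024 ≡ 1144^2 = 1308736 ≡ 1082 (mod 1517)
1516 = 1024 + 256 + 128 + 64 + 32 + 8 + 4 in binary powers of 2.
So 2^1516 ≡ 1082 · 756 · 625 · 1492 · 488 · 256 · 16 ≡ 756 (mod 1517).
Since 756 ≠ 1, base 2 is a Fermat witness: 1517 is composite.

756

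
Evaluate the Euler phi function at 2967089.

2904336

Factor: 2967089 = 109 · 163 · 167.
φ(2967089) = (109−1) · (163−1) · (167−1) = 108 · 162 · 166 = 2904336.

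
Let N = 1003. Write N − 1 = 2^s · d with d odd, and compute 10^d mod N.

516

1003 − 1 = 1002 = 2^1 · 501, so d = 501.
10^1 ≡ 10 (mod 1003)
10^2 ≡ 10^2 = 100 ≡ 100 (mod 1003)
10^4 ≡ 100^2 = 10000 ≡ 973 (mod 1003)
10^8 ≡ 973^2 = 946729 ≡ 900 (mod 1003)
10^16 ≡ 900^2 = 810000 ≡ 579 (mod 1003)
10^32 ≡ 579^2 = 335241 ≡ 239 (mod 1003)
10^64 ≡ 239^2 = 57121 ≡ 953 (mod 1003)
10^128 ≡ 953^2 = 908209 ≡ 494 (mod 1003)
10^256 ≡ 494^2 = 244036 ≡ 307 (mod 1003)
501 = 256 + 128 + 64 + 32 + 16 + 4 + 1 in binary powers of 2.
So 10^501 ≡ 307 · 494 · 953 · 239 · 579 · 973 · 10 ≡ 516 (mod 1003).
Squaring chain: 516; never reaches −1, so base 10 is a Miller–Rabin witness that 1003 is composite.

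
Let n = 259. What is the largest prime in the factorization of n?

259 = 7 · 37
37 is prime.
So 259 = 7 · 37; the largest prime factor is 37.

37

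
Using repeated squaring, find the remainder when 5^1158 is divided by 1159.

729

5^1 ≡ 5 (mod 1159)
5^2 ≡ 5^2 = 25 ≡ 25 (mod 1159)
5^4 ≡ 25^2 = 625 ≡ 625 (mod 1159)
5^8 ≡ 625^2 = 390625 ≡ 42 (mod 1159)
5^16 ≡ 42^2 = 1764 ≡ 605 (mod 1159)
5^32 ≡ 605^2 = 366025 ≡ 940 (mod 1159)
5^64 ≡ 940^2 = 883600 ≡ 442 (mod 1159)
5^128 ≡ 442^2 = 195364 ≡ 652 (mod 1159)
5^256 ≡ 652^2 = 425104 ≡ 910 (mod 1159)
5^512 ≡ 910^2 = 828100 ≡ 574 (mod 1159)
5^1024 ≡ 574^2 = 329476 ≡ 320 (mod 1159)
1158 = 1024 + 128 + 4 + 2 in binary powers of 2.
So 5^1158 ≡ 320 · 652 · 625 · 25 ≡ 729 (mod 1159).
Since 729 ≠ 1, base 5 is a Fermat witness: 1159 is composite.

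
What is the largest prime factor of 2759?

2759 = 31 · 89
89 is prime.
So 2759 = 31 · 89; the largest prime factor is 89.

89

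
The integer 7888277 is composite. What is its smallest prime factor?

41

7888277 is odd.
Digit sum 47, not divisible by 3.
Ends in 7: not divisible by 5.
7: 7888277 = 7·1126896 + 5
11: 7888277 = 11·717116 + 1
13: 7888277 = 13·606790 + 7
17: 7888277 = 17·464016 + 5
19: 7888277 = 19·415172 + 9
23: 7888277 = 23·342968 + 13
29: 7888277 = 29·272009 + 16
31: 7888277 = 31·254460 + 17
37: 7888277 = 37·213196 + 25
41: 7888277 = 41·192397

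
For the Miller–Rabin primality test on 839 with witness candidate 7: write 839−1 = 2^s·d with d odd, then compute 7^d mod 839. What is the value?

1

839 − 1 = 838 = 2^1 · 419, so d = 419.
7^1 ≡ 7 (mod 839)
7^2 ≡ 7^2 = 49 ≡ 49 (mod 839)
7^4 ≡ 49^2 = 2401 ≡ 723 (mod 839)
7^8 ≡ 723^2 = 522729 ≡ 32 (mod 839)
7^16 ≡ 32^2 = 1024 ≡ 185 (mod 839)
7^32 ≡ 185^2 = 34225 ≡ 665 (mod 839)
7^64 ≡ 665^2 = 442225 ≡ 72 (mod 839)
7^128 ≡ 72^2 = 5184 ≡ 150 (mod 839)
7^256 ≡ 150^2 = 22500 ≡ 686 (mod 839)
419 = 256 + 128 + 32 + 2 + 1 in binary powers of 2.
So 7^419 ≡ 686 · 150 · 665 · 49 · 7 ≡ 1 (mod 839).
Since 7^d ≡ 1 (mod 839), base 7 does not prove 839 composite.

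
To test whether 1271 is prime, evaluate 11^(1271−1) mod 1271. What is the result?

811

11^1 ≡ 11 (mod 1271)
11^2 ≡ 11^2 = 121 ≡ 121 (mod 1271)
11^4 ≡ 121^2 = 14641 ≡ 660 (mod 1271)
11^8 ≡ 660^2 = 435600 ≡ 918 (mod 1271)
11^16 ≡ 918^2 = 842724 ≡ 51 (mod 1271)
11^32 ≡ 51^2 = 2601 ≡ 59 (mod 1271)
11^64 ≡ 59^2 = 3481 ≡ 939 (mod 1271)
11^128 ≡ 939^2 = 881721 ≡ 918 (mod 1271)
11^256 ≡ 918^2 = 842724 ≡ 51 (mod 1271)
11^512 ≡ 51^2 = 2601 ≡ 59 (mod 1271)
11^1024 ≡ 59^2 = 3481 ≡ 939 (mod 1271)
1270 = 1024 + 128 + 64 + 32 + 16 + 4 + 2 in binary powers of 2.
So 11^1270 ≡ 939 · 918 · 939 · 59 · 51 · 660 · 121 ≡ 811 (mod 1271).
Since 811 ≠ 1, base 11 is a Fermat witness: 1271 is composite.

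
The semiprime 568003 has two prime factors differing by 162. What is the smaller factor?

677

Since p = q + 162, we have 568003 = q(q + 162), so q² + 162q − 568003 = 0.
Discriminant: 162² + 4·568003 = 26244 + 2272012 = 2298256; √2298256 = 1516.
q = (−162 + 1516)/2 = 677, and p = q + 162 = 839.
Check: 677 · 839 = 568003.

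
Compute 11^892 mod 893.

11^1 ≡ 11 (mod 893)
11^2 ≡ 11^2 = 121 ≡ 121 (mod 893)
11^4 ≡ 121^2 = 14641 ≡ 353 (mod 893)
11^8 ≡ 353^2 = 124609 ≡ 482 (mod 893)
11^16 ≡ 482^2 = 232324 ≡ 144 (mod 893)
11^32 ≡ 144^2 = 20736 ≡ 197 (mod 893)
11^64 ≡ 197^2 = 38809 ≡ 410 (mod 893)
11^128 ≡ 410^2 = 168100 ≡ 216 (mod 893)
11^256 ≡ 216^2 = 46656 ≡ 220 (mod 893)
11^512 ≡ 220^2 = 48400 ≡ 178 (mod 893)
892 = 512 + 256 + 64 + 32 + 16 + 8 + 4 in binary powers of 2.
So 11^892 ≡ 178 · 220 · 410 · 197 · 144 · 482 · 353 ≡ 410 (mod 893).
Since 410 ≠ 1, base 11 is a Fermat witness: 893 is composite.

410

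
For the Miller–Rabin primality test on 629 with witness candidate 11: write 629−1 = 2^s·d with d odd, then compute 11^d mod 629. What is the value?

629 − 1 = 628 = 2^2 · 157, so d = 157.
11^1 ≡ 11 (mod 629)
11^2 ≡ 11^2 = 121 ≡ 121 (mod 629)
11^4 ≡ 121^2 = 14641 ≡ 174 (mod 629)
11^8 ≡ 174^2 = 30276 ≡ 84 (mod 629)
11^16 ≡ 84^2 = 7056 ≡ 137 (mod 629)
11^32 ≡ 137^2 = 18769 ≡ 528 (mod 629)
11^64 ≡ 528^2 = 278784 ≡ 137 (mod 629)
11^128 ≡ 137^2 = 18769 ≡ 528 (mod 629)
157 = 128 + 16 + 8 + 4 + 1 in binary powers of 2.
So 11^157 ≡ 528 · 137 · 84 · 174 · 11 ≡ 381 (mod 629).
Squaring chain: 381 → 491; never reaches −1, so base 11 is a Miller–Rabin witness that 629 is composite.

381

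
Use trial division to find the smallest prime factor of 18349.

59

18349 is odd.
Digit sum 25, not divisible by 3.
Ends in 9: not divisible by 5.
7: 18349 = 7·2621 + 2
11: 18349 = 11·1668 + 1
13: 18349 = 13·1411 + 6
17: 18349 = 17·1079 + 6
19: 18349 = 19·965 + 14
23: 18349 = 23·797 + 18
29: 18349 = 29·632 + 21
31: 18349 = 31·591 + 28
37: 18349 = 37·495 + 34
41: 18349 = 41·447 + 22
43: 18349 = 43·426 + 31
47: 18349 = 47·390 + 19
53: 18349 = 53·346 + 11
59: 18349 = 59·311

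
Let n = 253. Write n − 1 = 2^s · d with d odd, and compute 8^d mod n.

50

253 − 1 = 252 = 2^2 · 63, so d = 63.
8^1 ≡ 8 (mod 253)
8^2 ≡ 8^2 = 64 ≡ 64 (mod 253)
8^4 ≡ 64^2 = 4096 ≡ 48 (mod 253)
8^8 ≡ 48^2 = 2304 ≡ 27 (mod 253)
8^16 ≡ 27^2 = 729 ≡ 223 (mod 253)
8^32 ≡ 223^2 = 49729 ≡ 141 (mod 253)
63 = 32 + 16 + 8 + 4 + 2 + 1 in binary powers of 2.
So 8^63 ≡ 141 · 223 · 27 · 48 · 64 · 8 ≡ 50 (mod 253).
Squaring chain: 50 → 223; never reaches −1, so base 8 is a Miller–Rabin witness that 253 is composite.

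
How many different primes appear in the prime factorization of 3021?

3

3021 = 3 · 1007
1007 = 19 · 53
3021 = 3 · 19 · 53, which has 3 distinct prime factors.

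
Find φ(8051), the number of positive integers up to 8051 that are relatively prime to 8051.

7872

Factor: 8051 = 83 · 97.
φ(8051) = (83−1) · (97−1) = 82 · 96 = 7872.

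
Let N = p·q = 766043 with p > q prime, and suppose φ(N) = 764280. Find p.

φ(n) = (p−1)(q−1) = n − (p+q) + 1, so p + q = 766043 − 764280 + 1 = 1764.
p and q are the roots of t² − 1764t + 766043 = 0.
Discriminant: 1764² − 4·766043 = 3111696 − 3064172 = 47524; √47524 = 218.
q = (1764 − 218)/2 = 773, p = (1764 + 218)/2 = 991.
Check: 773 · 991 = 766043.

991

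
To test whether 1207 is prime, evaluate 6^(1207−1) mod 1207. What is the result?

6^1 ≡ 6 (mod 1207)
6^2 ≡ 6^2 = 36 ≡ 36 (mod 1207)
6^4 ≡ 36^2 = 1296 ≡ 89 (mod 1207)
6^8 ≡ 89^2 = 7921 ≡ 679 (mod 1207)
6^16 ≡ 679^2 = 461041 ≡ 1174 (mod 1207)
6^32 ≡ 1174^2 = 1378276 ≡ 1089 (mod 1207)
6^64 ≡ 1089^2 = 1185921 ≡ 647 (mod 1207)
6^128 ≡ 647^2 = 418609 ≡ 987 (mod 1207)
6^256 ≡ 987^2 = 974169 ≡ 120 (mod 1207)
6^512 ≡ 120^2 = 14400 ≡ 1123 (mod 1207)
6^1024 ≡ 1123^2 = 1261129 ≡ 1021 (mod 1207)
1206 = 1024 + 128 + 32 + 16 + 4 + 2 in binary powers of 2.
So 6^1206 ≡ 1021 · 987 · 1089 · 1174 · 89 · 36 ≡ 535 (mod 1207).
Since 535 ≠ 1, base 6 is a Fermat witness: 1207 is composite.

535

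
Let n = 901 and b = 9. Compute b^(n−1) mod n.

9^1 ≡ 9 (mod 901)
9^2 ≡ 9^2 = 81 ≡ 81 (mod 901)
9^4 ≡ 81^2 = 6561 ≡ 254 (mod 901)
9^8 ≡ 254^2 = 64516 ≡ 545 (mod 901)
9^16 ≡ 545^2 = 297025 ≡ 596 (mod 901)
9^32 ≡ 596^2 = 355216 ≡ 222 (mod 901)
9^64 ≡ 222^2 = 49284 ≡ 630 (mod 901)
9^128 ≡ 630^2 = 396900 ≡ 460 (mod 901)
9^256 ≡ 460^2 = 211600 ≡ 766 (mod 901)
9^512 ≡ 766^2 = 586756 ≡ 205 (mod 901)
900 = 512 + 256 + 128 + 4 in binary powers of 2.
So 9^900 ≡ 205 · 766 · 460 · 254 ≡ 543 (mod 901).
Since 543 ≠ 1, base 9 is a Fermat witness: 901 is composite.

543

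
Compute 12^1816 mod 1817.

12^1 ≡ 12 (mod 1817)
12^2 ≡ 12^2 = 144 ≡ 144 (mod 1817)
12^4 ≡ 144^2 = 20736 ≡ 749 (mod 1817)
12^8 ≡ 749^2 = 561001 ≡ 1365 (mod 1817)
12^16 ≡ 1365^2 = 1863225 ≡ 800 (mod 1817)
12^32 ≡ 800^2 = 640000 ≡ 416 (mod 1817)
12^64 ≡ 416^2 = 173056 ≡ 441 (mod 1817)
12^128 ≡ 441^2 = 194481 ≡ 62 (mod 1817)
12^256 ≡ 62^2 = 3844 ≡ 210 (mod 1817)
12^512 ≡ 210^2 = 44100 ≡ 492 (mod 1817)
12^1024 ≡ 492^2 = 242064 ≡ 403 (mod 1817)
1816 = 1024 + 512 + 256 + 16 + 8 in binary powers of 2.
So 12^1816 ≡ 403 · 492 · 210 · 800 · 1365 ≡ 1553 (mod 1817).
Since 1553 ≠ 1, base 12 is a Fermat witness: 1817 is composite.

1553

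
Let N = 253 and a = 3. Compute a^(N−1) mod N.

31

3^1 ≡ 3 (mod 253)
3^2 ≡ 3^2 = 9 ≡ 9 (mod 253)
3^4 ≡ 9^2 = 81 ≡ 81 (mod 253)
3^8 ≡ 81^2 = 6561 ≡ 236 (mod 253)
3^16 ≡ 236^2 = 55696 ≡ 36 (mod 253)
3^32 ≡ 36^2 = 1296 ≡ 31 (mod 253)
3^64 ≡ 31^2 = 961 ≡ 202 (mod 253)
3^128 ≡ 202^2 = 40804 ≡ 71 (mod 253)
252 = 128 + 64 + 32 + 16 + 8 + 4 in binary powers of 2.
So 3^252 ≡ 71 · 202 · 31 · 36 · 236 · 81 ≡ 31 (mod 253).
Since 31 ≠ 1, base 3 is a Fermat witness: 253 is composite.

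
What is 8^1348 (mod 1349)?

8^1 ≡ 8 (mod 1349)
8^2 ≡ 8^2 = 64 ≡ 64 (mod 1349)
8^4 ≡ 64^2 = 4096 ≡ 49 (mod 1349)
8^8 ≡ 49^2 = 2401 ≡ 1052 (mod 1349)
8^16 ≡ 1052^2 = 1106704 ≡ 524 (mod 1349)
8^32 ≡ 524^2 = 274576 ≡ 729 (mod 1349)
8^64 ≡ 729^2 = 531441 ≡ 1284 (mod 1349)
8^128 ≡ 1284^2 = 1648656 ≡ 178 (mod 1349)
8^256 ≡ 178^2 = 31684 ≡ 657 (mod 1349)
8^512 ≡ 657^2 = 431649 ≡ 1318 (mod 1349)
8^1024 ≡ 1318^2 = 1737124 ≡ 961 (mod 1349)
1348 = 1024 + 256 + 64 + 4 in binary powers of 2.
So 8^1348 ≡ 961 · 657 · 1284 · 49 ≡ 1018 (mod 1349).
Since 1018 ≠ 1, base 8 is a Fermat witness: 1349 is composite.

1018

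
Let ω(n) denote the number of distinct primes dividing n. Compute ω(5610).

5

5610 = 2 · 2805
2805 = 3 · 935
935 = 5 · 187
187 = 11 · 17
5610 = 2 · 3 · 5 · 11 · 17, which has 5 distinct prime factors.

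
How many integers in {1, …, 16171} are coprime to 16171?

15912

Factor: 16171 = 103 · 157.
φ(16171) = (103−1) · (157−1) = 102 · 156 = 15912.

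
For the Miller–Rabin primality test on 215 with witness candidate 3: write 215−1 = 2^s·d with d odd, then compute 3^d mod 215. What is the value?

77

215 − 1 = 214 = 2^1 · 107, so d = 107.
3^1 ≡ 3 (mod 215)
3^2 ≡ 3^2 = 9 ≡ 9 (mod 215)
3^4 ≡ 9^2 = 81 ≡ 81 (mod 215)
3^8 ≡ 81^2 = 6561 ≡ 111 (mod 215)
3^16 ≡ 111^2 = 12321 ≡ 66 (mod 215)
3^32 ≡ 66^2 = 4356 ≡ 56 (mod 215)
3^64 ≡ 56^2 = 3136 ≡ 126 (mod 215)
107 = 64 + 32 + 8 + 2 + 1 in binary powers of 2.
So 3^107 ≡ 126 · 56 · 111 · 9 · 3 ≡ 77 (mod 215).
Squaring chain: 77; never reaches −1, so base 3 is a Miller–Rabin witness that 215 is composite.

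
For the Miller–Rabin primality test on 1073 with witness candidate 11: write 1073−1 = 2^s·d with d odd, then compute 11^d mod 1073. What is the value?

677

1073 − 1 = 1072 = 2^4 · 67, so d = 67.
11^1 ≡ 11 (mod 1073)
11^2 ≡ 11^2 = 121 ≡ 121 (mod 1073)
11^4 ≡ 121^2 = 14641 ≡ 692 (mod 1073)
11^8 ≡ 692^2 = 478864 ≡ 306 (mod 1073)
11^16 ≡ 306^2 = 93636 ≡ 285 (mod 1073)
11^32 ≡ 285^2 = 81225 ≡ 750 (mod 1073)
11^64 ≡ 750^2 = 562500 ≡ 248 (mod 1073)
67 = 64 + 2 + 1 in binary powers of 2.
So 11^67 ≡ 248 · 121 · 11 ≡ 677 (mod 1073).
Squaring chain: 677 → 158 → 285 → 750; never reaches −1, so base 11 is a Miller–Rabin witness that 1073 is composite.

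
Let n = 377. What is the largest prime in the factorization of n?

377 = 13 · 29
29 is prime.
So 377 = 13 · 29; the largest prime factor is 29.

29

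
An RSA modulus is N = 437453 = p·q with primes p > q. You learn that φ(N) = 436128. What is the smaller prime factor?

617

φ(n) = (p−1)(q−1) = n − (p+q) + 1, so p + q = 437453 − 436128 + 1 = 1326.
p and q are the roots of t² − 1326t + 437453 = 0.
Discriminant: 1326² − 4·437453 = 1758276 − 1749812 = 8464; √8464 = 92.
q = (1326 − 92)/2 = 617, p = (1326 + 92)/2 = 709.
Check: 617 · 709 = 437453.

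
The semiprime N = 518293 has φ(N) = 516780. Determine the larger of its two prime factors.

991

φ(n) = (p−1)(q−1) = n − (p+q) + 1, so p + q = 518293 − 516780 + 1 = 1514.
p and q are the roots of t² − 1514t + 518293 = 0.
Discriminant: 1514² − 4·518293 = 2292196 − 2073172 = 219024; √219024 = 468.
q = (1514 − 468)/2 = 523, p = (1514 + 468)/2 = 991.
Check: 523 · 991 = 518293.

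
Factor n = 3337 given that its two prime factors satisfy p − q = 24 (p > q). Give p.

Since p = q + 24, we have 3337 = q(q + 24), so q² + 24q − 3337 = 0.
Discriminant: 24² + 4·3337 = 576 + 13348 = 13924; √13924 = 118.
q = (−24 + 118)/2 = 47, and p = q + 24 = 71.
Check: 47 · 71 = 3337.

71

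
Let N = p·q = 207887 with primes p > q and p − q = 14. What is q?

449

Since p = q + 14, we have 207887 = q(q + 14), so q² + 14q − 207887 = 0.
Discriminant: 14² + 4·207887 = 196 + 831548 = 831744; √831744 = 912.
q = (−14 + 912)/2 = 449, and p = q + 14 = 463.
Check: 449 · 463 = 207887.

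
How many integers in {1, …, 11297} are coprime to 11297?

Factor: 11297 = 11 · 13 · 79.
φ(11297) = (11−1) · (13−1) · (79−1) = 10 · 12 · 78 = 9360.

9360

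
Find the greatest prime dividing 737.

67

737 = 11 · 67
67 is prime.
So 737 = 11 · 67; the largest prime factor is 67.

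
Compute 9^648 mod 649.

454

9^1 ≡ 9 (mod 649)
9^2 ≡ 9^2 = 81 ≡ 81 (mod 649)
9^4 ≡ 81^2 = 6561 ≡ 71 (mod 649)
9^8 ≡ 71^2 = 5041 ≡ 498 (mod 649)
9^16 ≡ 498^2 = 248004 ≡ 86 (mod 649)
9^32 ≡ 86^2 = 7396 ≡ 257 (mod 649)
9^64 ≡ 257^2 = 66049 ≡ 500 (mod 649)
9^128 ≡ 500^2 = 250000 ≡ 135 (mod 649)
9^256 ≡ 135^2 = 18225 ≡ 53 (mod 649)
9^512 ≡ 53^2 = 2809 ≡ 213 (mod 649)
648 = 512 + 128 + 8 in binary powers of 2.
So 9^648 ≡ 213 · 135 · 498 ≡ 454 (mod 649).
Since 454 ≠ 1, base 9 is a Fermat witness: 649 is composite.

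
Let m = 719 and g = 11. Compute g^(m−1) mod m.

11^1 ≡ 11 (mod 719)
11^2 ≡ 11^2 = 121 ≡ 121 (mod 719)
11^4 ≡ 121^2 = 14641 ≡ 261 (mod 719)
11^8 ≡ 261^2 = 68121 ≡ 535 (mod 719)
11^16 ≡ 535^2 = 286225 ≡ 63 (mod 719)
11^32 ≡ 63^2 = 3969 ≡ 374 (mod 719)
11^64 ≡ 374^2 = 139876 ≡ 390 (mod 719)
11^128 ≡ 390^2 = 152100 ≡ 391 (mod 719)
11^256 ≡ 391^2 = 152881 ≡ 453 (mod 719)
11^512 ≡ 453^2 = 205209 ≡ 294 (mod 719)
718 = 512 + 128 + 64 + 8 + 4 + 2 in binary powers of 2.
So 11^718 ≡ 294 · 391 · 390 · 535 · 261 · 121 ≡ 1 (mod 719).
Since the result is 1, base 11 gives no evidence that 719 is composite.

1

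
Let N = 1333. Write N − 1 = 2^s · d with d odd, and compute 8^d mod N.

1333 − 1 = 1332 = 2^2 · 333, so d = 333.
8^1 ≡ 8 (mod 1333)
8^2 ≡ 8^2 = 64 ≡ 64 (mod 1333)
8^4 ≡ 64^2 = 4096 ≡ 97 (mod 1333)
8^8 ≡ 97^2 = 9409 ≡ 78 (mod 1333)
8^16 ≡ 78^2 = 6084 ≡ 752 (mod 1333)
8^32 ≡ 752^2 = 565504 ≡ 312 (mod 1333)
8^64 ≡ 312^2 = 97344 ≡ 35 (mod 1333)
8^128 ≡ 35^2 = 1225 ≡ 1225 (mod 1333)
8^256 ≡ 1225^2 = 1500625 ≡ 1000 (mod 1333)
333 = 256 + 64 + 8 + 4 + 1 in binary powers of 2.
So 8^333 ≡ 1000 · 35 · 78 · 97 · 8 ≡ 419 (mod 1333).
Squaring chain: 419 → 938; never reaches −1, so base 8 is a Miller–Rabin witness that 1333 is composite.

419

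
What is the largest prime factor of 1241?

73

1241 = 17 · 73
73 is prime.
So 1241 = 17 · 73; the largest prime factor is 73.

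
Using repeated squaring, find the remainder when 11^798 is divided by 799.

332

11^1 ≡ 11 (mod 799)
11^2 ≡ 11^2 = 121 ≡ 121 (mod 799)
11^4 ≡ 121^2 = 14641 ≡ 259 (mod 799)
11^8 ≡ 259^2 = 67081 ≡ 764 (mod 799)
11^16 ≡ 764^2 = 583696 ≡ 426 (mod 799)
11^32 ≡ 426^2 = 181476 ≡ 103 (mod 799)
11^64 ≡ 103^2 = 10609 ≡ 222 (mod 799)
11^128 ≡ 222^2 = 49284 ≡ 545 (mod 799)
11^256 ≡ 545^2 = 297025 ≡ 596 (mod 799)
11^512 ≡ 596^2 = 355216 ≡ 460 (mod 799)
798 = 512 + 256 + 16 + 8 + 4 + 2 in binary powers of 2.
So 11^798 ≡ 460 · 596 · 426 · 764 · 259 · 121 ≡ 332 (mod 799).
Since 332 ≠ 1, base 11 is a Fermat witness: 799 is composite.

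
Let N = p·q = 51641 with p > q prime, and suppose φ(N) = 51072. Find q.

φ(n) = (p−1)(q−1) = n − (p+q) + 1, so p + q = 51641 − 51072 + 1 = 570.
p and q are the roots of t² − 570t + 51641 = 0.
Discriminant: 570² − 4·51641 = 324900 − 206564 = 118336; √118336 = 344.
q = (570 − 344)/2 = 113, p = (570 + 344)/2 = 457.
Check: 113 · 457 = 51641.

113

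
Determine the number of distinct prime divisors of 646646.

6

646646 = 2 · 323323
323323 = 7 · 46189
46189 = 11 · 4199
4199 = 13 · 323
323 = 17 · 19
646646 = 2 · 7 · 11 · 13 · 17 · 19, which has 6 distinct prime factors.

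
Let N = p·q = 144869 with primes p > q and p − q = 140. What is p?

457

Since p = q + 140, we have 144869 = q(q + 140), so q² + 140q − 144869 = 0.
Discriminant: 140² + 4·144869 = 19600 + 579476 = 599076; √599076 = 774.
q = (−140 + 774)/2 = 317, and p = q + 140 = 457.
Check: 317 · 457 = 144869.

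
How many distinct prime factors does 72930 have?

6

72930 = 2 · 36465
36465 = 3 · 12155
12155 = 5 · 2431
2431 = 11 · 221
221 = 13 · 17
72930 = 2 · 3 · 5 · 11 · 13 · 17, which has 6 distinct prime factors.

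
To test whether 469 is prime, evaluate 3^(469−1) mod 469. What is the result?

3^1 ≡ 3 (mod 469)
3^2 ≡ 3^2 = 9 ≡ 9 (mod 469)
3^4 ≡ 9^2 = 81 ≡ 81 (mod 469)
3^8 ≡ 81^2 = 6561 ≡ 464 (mod 469)
3^16 ≡ 464^2 = 215296 ≡ 25 (mod 469)
3^32 ≡ 25^2 = 625 ≡ 156 (mod 469)
3^64 ≡ 156^2 = 24336 ≡ 417 (mod 469)
3^128 ≡ 417^2 = 173889 ≡ 359 (mod 469)
3^256 ≡ 359^2 = 128881 ≡ 375 (mod 469)
468 = 256 + 128 + 64 + 16 + 4 in binary powers of 2.
So 3^468 ≡ 375 · 359 · 417 · 25 · 81 ≡ 260 (mod 469).
Since 260 ≠ 1, base 3 is a Fermat witness: 469 is composite.

260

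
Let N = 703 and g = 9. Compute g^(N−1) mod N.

9^1 ≡ 9 (mod 703)
9^2 ≡ 9^2 = 81 ≡ 81 (mod 703)
9^4 ≡ 81^2 = 6561 ≡ 234 (mod 703)
9^8 ≡ 234^2 = 54756 ≡ 625 (mod 703)
9^16 ≡ 625^2 = 390625 ≡ 460 (mod 703)
9^32 ≡ 460^2 = 211600 ≡ 700 (mod 703)
9^64 ≡ 700^2 = 490000 ≡ 9 (mod 703)
9^128 ≡ 9^2 = 81 ≡ 81 (mod 703)
9^256 ≡ 81^2 = 6561 ≡ 234 (mod 703)
9^512 ≡ 234^2 = 54756 ≡ 625 (mod 703)
702 = 512 + 128 + 32 + 16 + 8 + 4 + 2 in binary powers of 2.
So 9^702 ≡ 625 · 81 · 700 · 460 · 625 · 234 · 81 ≡ 1 (mod 703).
Since the result is 1, base 9 gives no evidence that 703 is composite.

1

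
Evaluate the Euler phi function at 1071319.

Factor: 1071319 = 71 · 79 · 191.
φ(1071319) = (71−1) · (79−1) · (191−1) = 70 · 78 · 190 = 1037400.

1037400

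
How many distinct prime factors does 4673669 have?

4673669 = 7^2 · 95381
95381 = 11 · 8671
8671 = 13 · 667
667 = 23 · 29
4673669 = 7^2 · 11 · 13 · 23 · 29, which has 5 distinct prime factors.

5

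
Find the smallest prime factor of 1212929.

1212929 is odd.
Digit sum 26, not divisible by 3.
Ends in 9: not divisible by 5.
7: 1212929 = 7·173275 + 4
11: 1212929 = 11·110266 + 3
13: 1212929 = 13·93302 + 3
17: 1212929 = 17·71348 + 13
19: 1212929 = 19·63838 + 7
23: 1212929 = 23·52736 + 1
29: 1212929 = 29·41825 + 4
31: 1212929 = 31·39126 + 23
37: 1212929 = 37·32781 + 32
41: 1212929 = 41·29583 + 26
43: 1212929 = 43·28207 + 28
47: 1212929 = 47·25807

47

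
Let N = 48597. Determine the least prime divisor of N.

48597 is odd.
Digit sum 33, divisible by 3.

3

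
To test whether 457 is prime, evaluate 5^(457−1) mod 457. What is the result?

5^1 ≡ 5 (mod 457)
5^2 ≡ 5^2 = 25 ≡ 25 (mod 457)
5^4 ≡ 25^2 = 625 ≡ 168 (mod 457)
5^8 ≡ 168^2 = 28224 ≡ 347 (mod 457)
5^16 ≡ 347^2 = 120409 ≡ 218 (mod 457)
5^32 ≡ 218^2 = 47524 ≡ 453 (mod 457)
5^64 ≡ 453^2 = 205209 ≡ 16 (mod 457)
5^128 ≡ 16^2 = 256 ≡ 256 (mod 457)
5^256 ≡ 256^2 = 65536 ≡ 185 (mod 457)
456 = 256 + 128 + 64 + 8 in binary powers of 2.
So 5^456 ≡ 185 · 256 · 16 · 347 ≡ 1 (mod 457).
Since the result is 1, base 5 gives no evidence that 457 is composite.

1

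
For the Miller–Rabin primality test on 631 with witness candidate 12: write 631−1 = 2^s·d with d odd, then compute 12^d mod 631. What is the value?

631 − 1 = 630 = 2^1 · 315, so d = 315.
12^1 ≡ 12 (mod 631)
12^2 ≡ 12^2 = 144 ≡ 144 (mod 631)
12^4 ≡ 144^2 = 20736 ≡ 544 (mod 631)
12^8 ≡ 544^2 = 295936 ≡ 628 (mod 631)
12^16 ≡ 628^2 = 394384 ≡ 9 (mod 631)
12^32 ≡ 9^2 = 81 ≡ 81 (mod 631)
12^64 ≡ 81^2 = 6561 ≡ 251 (mod 631)
12^128 ≡ 251^2 = 63001 ≡ 532 (mod 631)
12^256 ≡ 532^2 = 283024 ≡ 336 (mod 631)
315 = 256 + 32 + 16 + 8 + 2 + 1 in binary powers of 2.
So 12^315 ≡ 336 · 81 · 9 · 628 · 144 · 12 ≡ 630 (mod 631).
Since 12^d ≡ 630 (mod 631), base 12 does not prove 631 composite.

630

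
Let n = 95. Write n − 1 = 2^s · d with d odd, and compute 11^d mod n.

95 − 1 = 94 = 2^1 · 47, so d = 47.
11^1 ≡ 11 (mod 95)
11^2 ≡ 11^2 = 121 ≡ 26 (mod 95)
11^4 ≡ 26^2 = 676 ≡ 11 (mod 95)
11^8 ≡ 11^2 = 121 ≡ 26 (mod 95)
11^16 ≡ 26^2 = 676 ≡ 11 (mod 95)
11^32 ≡ 11^2 = 121 ≡ 26 (mod 95)
47 = 32 + 8 + 4 + 2 + 1 in binary powers of 2.
So 11^47 ≡ 26 · 26 · 11 · 26 · 11 ≡ 26 (mod 95).
Squaring chain: 26; never reaches −1, so base 11 is a Miller–Rabin witness that 95 is composite.

26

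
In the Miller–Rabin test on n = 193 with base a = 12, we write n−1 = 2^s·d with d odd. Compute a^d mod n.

184

193 − 1 = 192 = 2^6 · 3, so d = 3.
12^1 ≡ 12 (mod 193)
12^2 ≡ 12^2 = 144 ≡ 144 (mod 193)
3 = 2 + 1 in binary powers of 2.
So 12^3 ≡ 144 · 12 ≡ 184 (mod 193).
Squaring chain: 184 → 81 → 192 → 1 → 1 → 1; reaches −1, so base 12 does not prove 193 composite.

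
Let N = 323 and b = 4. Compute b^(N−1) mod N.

4^1 ≡ 4 (mod 323)
4^2 ≡ 4^2 = 16 ≡ 16 (mod 323)
4^4 ≡ 16^2 = 256 ≡ 256 (mod 323)
4^8 ≡ 256^2 = 65536 ≡ 290 (mod 323)
4^16 ≡ 290^2 = 84100 ≡ 120 (mod 323)
4^32 ≡ 120^2 = 14400 ≡ 188 (mod 323)
4^64 ≡ 188^2 = 35344 ≡ 137 (mod 323)
4^128 ≡ 137^2 = 18769 ≡ 35 (mod 323)
4^256 ≡ 35^2 = 1225 ≡ 256 (mod 323)
322 = 256 + 64 + 2 in binary powers of 2.
So 4^322 ≡ 256 · 137 · 16 ≡ 101 (mod 323).
Since 101 ≠ 1, base 4 is a Fermat witness: 323 is composite.

101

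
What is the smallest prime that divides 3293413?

3293413 is odd.
Digit sum 25, not divisible by 3.
Ends in 3: not divisible by 5.
7: 3293413 = 7·470487 + 4
11: 3293413 = 11·299401 + 2
13: 3293413 = 13·253339 + 6
17: 3293413 = 17·193730 + 3
19: 3293413 = 19·173337 + 10
23: 3293413 = 23·143191 + 20
29: 3293413 = 29·113565 + 28
31: 3293413 = 31·106239 + 4
37: 3293413 = 37·89011 + 6
41: 3293413 = 41·80327 + 6
43: 3293413 = 43·76591

43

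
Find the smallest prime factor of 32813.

11

32813 is odd.
Digit sum 17, not divisible by 3.
Ends in 3: not divisible by 5.
7: 32813 = 7·4687 + 4
11: 32813 = 11·2983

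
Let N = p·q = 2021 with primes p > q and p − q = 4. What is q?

43

Since p = q + 4, we have 2021 = q(q + 4), so q² + 4q − 2021 = 0.
Discriminant: 4² + 4·2021 = 16 + 8084 = 8100; √8100 = 90.
q = (−4 + 90)/2 = 43, and p = q + 4 = 47.
Check: 43 · 47 = 2021.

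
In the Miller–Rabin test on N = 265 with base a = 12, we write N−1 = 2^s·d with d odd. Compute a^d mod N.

167

265 − 1 = 264 = 2^3 · 33, so d = 33.
12^1 ≡ 12 (mod 265)
12^2 ≡ 12^2 = 144 ≡ 144 (mod 265)
12^4 ≡ 144^2 = 20736 ≡ 66 (mod 265)
12^8 ≡ 66^2 = 4356 ≡ 116 (mod 265)
12^16 ≡ 116^2 = 13456 ≡ 206 (mod 265)
12^32 ≡ 206^2 = 42436 ≡ 36 (mod 265)
33 = 32 + 1 in binary powers of 2.
So 12^33 ≡ 36 · 12 ≡ 167 (mod 265).
Squaring chain: 167 → 64 → 121; never reaches −1, so base 12 is a Miller–Rabin witness that 265 is composite.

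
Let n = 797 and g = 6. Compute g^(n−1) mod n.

1

6^1 ≡ 6 (mod 797)
6^2 ≡ 6^2 = 36 ≡ 36 (mod 797)
6^4 ≡ 36^2 = 1296 ≡ 499 (mod 797)
6^8 ≡ 499^2 = 249001 ≡ 337 (mod 797)
6^16 ≡ 337^2 = 113569 ≡ 395 (mod 797)
6^32 ≡ 395^2 = 156025 ≡ 610 (mod 797)
6^64 ≡ 610^2 = 372100 ≡ 698 (mod 797)
6^128 ≡ 698^2 = 487204 ≡ 237 (mod 797)
6^256 ≡ 237^2 = 56169 ≡ 379 (mod 797)
6^512 ≡ 379^2 = 143641 ≡ 181 (mod 797)
796 = 512 + 256 + 16 + 8 + 4 in binary powers of 2.
So 6^796 ≡ 181 · 379 · 395 · 337 · 499 ≡ 1 (mod 797).
Since the result is 1, base 6 gives no evidence that 797 is composite.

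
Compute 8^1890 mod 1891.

1768

8^1 ≡ 8 (mod 1891)
8^2 ≡ 8^2 = 64 ≡ 64 (mod 1891)
8^4 ≡ 64^2 = 4096 ≡ 314 (mod 1891)
8^8 ≡ 314^2 = 98596 ≡ 264 (mod 1891)
8^16 ≡ 264^2 = 69696 ≡ 1620 (mod 1891)
8^32 ≡ 1620^2 = 2624400 ≡ 1583 (mod 1891)
8^64 ≡ 1583^2 = 2505889 ≡ 314 (mod 1891)
8^128 ≡ 314^2 = 98596 ≡ 264 (mod 1891)
8^256 ≡ 264^2 = 69696 ≡ 1620 (mod 1891)
8^512 ≡ 1620^2 = 2624400 ≡ 1583 (mod 1891)
8^1024 ≡ 1583^2 = 2505889 ≡ 314 (mod 1891)
1890 = 1024 + 512 + 256 + 64 + 32 + 2 in binary powers of 2.
So 8^1890 ≡ 314 · 1583 · 1620 · 314 · 1583 · 64 ≡ 1768 (mod 1891).
Since 1768 ≠ 1, base 8 is a Fermat witness: 1891 is composite.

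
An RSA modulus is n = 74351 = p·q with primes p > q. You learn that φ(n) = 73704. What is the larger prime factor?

499

φ(n) = (p−1)(q−1) = n − (p+q) + 1, so p + q = 74351 − 73704 + 1 = 648.
p and q are the roots of t² − 648t + 74351 = 0.
Discriminant: 648² − 4·74351 = 419904 − 297404 = 122500; √122500 = 350.
q = (648 − 350)/2 = 149, p = (648 + 350)/2 = 499.
Check: 149 · 499 = 74351.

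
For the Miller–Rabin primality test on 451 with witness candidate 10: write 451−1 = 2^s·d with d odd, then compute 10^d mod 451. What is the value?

451 − 1 = 450 = 2^1 · 225, so d = 225.
10^1 ≡ 10 (mod 451)
10^2 ≡ 10^2 = 100 ≡ 100 (mod 451)
10^4 ≡ 100^2 = 10000 ≡ 78 (mod 451)
10^8 ≡ 78^2 = 6084 ≡ 221 (mod 451)
10^16 ≡ 221^2 = 48841 ≡ 133 (mod 451)
10^32 ≡ 133^2 = 17689 ≡ 100 (mod 451)
10^64 ≡ 100^2 = 10000 ≡ 78 (mod 451)
10^128 ≡ 78^2 = 6084 ≡ 221 (mod 451)
225 = 128 + 64 + 32 + 1 in binary powers of 2.
So 10^225 ≡ 221 · 78 · 100 · 10 ≡ 329 (mod 451).
Squaring chain: 329; never reaches −1, so base 10 is a Miller–Rabin witness that 451 is composite.

329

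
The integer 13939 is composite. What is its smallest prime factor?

53

13939 is odd.
Digit sum 25, not divisible by 3.
Ends in 9: not divisible by 5.
7: 13939 = 7·1991 + 2
11: 13939 = 11·1267 + 2
13: 13939 = 13·1072 + 3
17: 13939 = 17·819 + 16
19: 13939 = 19·733 + 12
23: 13939 = 23·606 + 1
29: 13939 = 29·480 + 19
31: 13939 = 31·449 + 20
37: 13939 = 37·376 + 27
41: 13939 = 41·339 + 40
43: 13939 = 43·324 + 7
47: 13939 = 47·296 + 27
53: 13939 = 53·263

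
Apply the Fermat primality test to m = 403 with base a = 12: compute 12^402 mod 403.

66

12^1 ≡ 12 (mod 403)
12^2 ≡ 12^2 = 144 ≡ 144 (mod 403)
12^4 ≡ 144^2 = 20736 ≡ 183 (mod 403)
12^8 ≡ 183^2 = 33489 ≡ 40 (mod 403)
12^16 ≡ 40^2 = 1600 ≡ 391 (mod 403)
12^32 ≡ 391^2 = 152881 ≡ 144 (mod 403)
12^64 ≡ 144^2 = 20736 ≡ 183 (mod 403)
12^128 ≡ 183^2 = 33489 ≡ 40 (mod 403)
12^256 ≡ 40^2 = 1600 ≡ 391 (mod 403)
402 = 256 + 128 + 16 + 2 in binary powers of 2.
So 12^402 ≡ 391 · 40 · 391 · 144 ≡ 66 (mod 403).
Since 66 ≠ 1, base 12 is a Fermat witness: 403 is composite.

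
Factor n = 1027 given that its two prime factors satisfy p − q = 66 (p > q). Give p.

79

Since p = q + 66, we have 1027 = q(q + 66), so q² + 66q − 1027 = 0.
Discriminant: 66² + 4·1027 = 4356 + 4108 = 8464; √8464 = 92.
q = (−66 + 92)/2 = 13, and p = q + 66 = 79.
Check: 13 · 79 = 1027.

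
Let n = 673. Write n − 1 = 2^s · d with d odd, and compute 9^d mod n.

615

673 − 1 = 672 = 2^5 · 21, so d = 21.
9^1 ≡ 9 (mod 673)
9^2 ≡ 9^2 = 81 ≡ 81 (mod 673)
9^4 ≡ 81^2 = 6561 ≡ 504 (mod 673)
9^8 ≡ 504^2 = 254016 ≡ 295 (mod 673)
9^16 ≡ 295^2 = 87025 ≡ 208 (mod 673)
21 = 16 + 4 + 1 in binary powers of 2.
So 9^21 ≡ 208 · 504 · 9 ≡ 615 (mod 673).
Squaring chain: 615 → 672 → 1 → 1 → 1; reaches −1, so base 9 does not prove 673 composite.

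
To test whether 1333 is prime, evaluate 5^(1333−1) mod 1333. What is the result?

5^1 ≡ 5 (mod 1333)
5^2 ≡ 5^2 = 25 ≡ 25 (mod 1333)
5^4 ≡ 25^2 = 625 ≡ 625 (mod 1333)
5^8 ≡ 625^2 = 390625 ≡ 56 (mod 1333)
5^16 ≡ 56^2 = 3136 ≡ 470 (mod 1333)
5^32 ≡ 470^2 = 220900 ≡ 955 (mod 1333)
5^64 ≡ 955^2 = 912025 ≡ 253 (mod 1333)
5^128 ≡ 253^2 = 64009 ≡ 25 (mod 1333)
5^256 ≡ 25^2 = 625 ≡ 625 (mod 1333)
5^512 ≡ 625^2 = 390625 ≡ 56 (mod 1333)
5^1024 ≡ 56^2 = 3136 ≡ 470 (mod 1333)
1332 = 1024 + 256 + 32 + 16 + 4 in binary powers of 2.
So 5^1332 ≡ 470 · 625 · 955 · 470 · 625 ≡ 838 (mod 1333).
Since 838 ≠ 1, base 5 is a Fermat witness: 1333 is composite.

838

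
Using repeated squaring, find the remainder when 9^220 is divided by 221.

9^1 ≡ 9 (mod 221)
9^2 ≡ 9^2 = 81 ≡ 81 (mod 221)
9^4 ≡ 81^2 = 6561 ≡ 152 (mod 221)
9^8 ≡ 152^2 = 23104 ≡ 120 (mod 221)
9^16 ≡ 120^2 = 14400 ≡ 35 (mod 221)
9^32 ≡ 35^2 = 1225 ≡ 120 (mod 221)
9^64 ≡ 120^2 = 14400 ≡ 35 (mod 221)
9^128 ≡ 35^2 = 1225 ≡ 120 (mod 221)
220 = 128 + 64 + 16 + 8 + 4 in binary powers of 2.
So 9^220 ≡ 120 · 35 · 35 · 120 · 152 ≡ 152 (mod 221).
Since 152 ≠ 1, base 9 is a Fermat witness: 221 is composite.

152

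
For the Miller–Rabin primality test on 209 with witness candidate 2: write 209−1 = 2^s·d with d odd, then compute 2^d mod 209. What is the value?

41

209 − 1 = 208 = 2^4 · 13, so d = 13.
2^1 ≡ 2 (mod 209)
2^2 ≡ 2^2 = 4 ≡ 4 (mod 209)
2^4 ≡ 4^2 = 16 ≡ 16 (mod 209)
2^8 ≡ 16^2 = 256 ≡ 47 (mod 209)
13 = 8 + 4 + 1 in binary powers of 2.
So 2^13 ≡ 47 · 16 · 2 ≡ 41 (mod 209).
Squaring chain: 41 → 9 → 81 → 82; never reaches −1, so base 2 is a Miller–Rabin witness that 209 is composite.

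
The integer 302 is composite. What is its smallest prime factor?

302 is even: 2 divides it.

2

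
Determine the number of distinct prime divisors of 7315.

7315 = 5 · 1463
1463 = 7 · 209
209 = 11 · 19
7315 = 5 · 7 · 11 · 19, which has 4 distinct prime factors.

4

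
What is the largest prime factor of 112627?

67

112627 = 41 · 2747
2747 = 41 · 67
67 is prime.
So 112627 = 41^2 · 67; the largest prime factor is 67.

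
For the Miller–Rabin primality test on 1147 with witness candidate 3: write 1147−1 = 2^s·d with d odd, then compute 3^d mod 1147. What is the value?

492

1147 − 1 = 1146 = 2^1 · 573, so d = 573.
3^1 ≡ 3 (mod 1147)
3^2 ≡ 3^2 = 9 ≡ 9 (mod 1147)
3^4 ≡ 9^2 = 81 ≡ 81 (mod 1147)
3^8 ≡ 81^2 = 6561 ≡ 826 (mod 1147)
3^16 ≡ 826^2 = 682276 ≡ 958 (mod 1147)
3^32 ≡ 958^2 = 917764 ≡ 164 (mod 1147)
3^64 ≡ 164^2 = 26896 ≡ 515 (mod 1147)
3^128 ≡ 515^2 = 265225 ≡ 268 (mod 1147)
3^256 ≡ 268^2 = 71824 ≡ 710 (mod 1147)
3^512 ≡ 710^2 = 504100 ≡ 567 (mod 1147)
573 = 512 + 32 + 16 + 8 + 4 + 1 in binary powers of 2.
So 3^573 ≡ 567 · 164 · 958 · 826 · 81 · 3 ≡ 492 (mod 1147).
Squaring chain: 492; never reaches −1, so base 3 is a Miller–Rabin witness that 1147 is composite.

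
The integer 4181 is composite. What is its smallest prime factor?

4181 is odd.
Digit sum 14, not divisible by 3.
Ends in 1: not divisible by 5.
7: 4181 = 7·597 + 2
11: 4181 = 11·380 + 1
13: 4181 = 13·321 + 8
17: 4181 = 17·245 + 16
19: 4181 = 19·220 + 1
23: 4181 = 23·181 + 18
29: 4181 = 29·144 + 5
31: 4181 = 31·134 + 27
37: 4181 = 37·113

37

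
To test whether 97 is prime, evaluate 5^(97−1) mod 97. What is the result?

1

5^1 ≡ 5 (mod 97)
5^2 ≡ 5^2 = 25 ≡ 25 (mod 97)
5^4 ≡ 25^2 = 625 ≡ 43 (mod 97)
5^8 ≡ 43^2 = 1849 ≡ 6 (mod 97)
5^16 ≡ 6^2 = 36 ≡ 36 (mod 97)
5^32 ≡ 36^2 = 1296 ≡ 35 (mod 97)
5^64 ≡ 35^2 = 1225 ≡ 61 (mod 97)
96 = 64 + 32 in binary powers of 2.
So 5^96 ≡ 61 · 35 ≡ 1 (mod 97).
Since the result is 1, base 5 gives no evidence that 97 is composite.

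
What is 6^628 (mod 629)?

38

6^1 ≡ 6 (mod 629)
6^2 ≡ 6^2 = 36 ≡ 36 (mod 629)
6^4 ≡ 36^2 = 1296 ≡ 38 (mod 629)
6^8 ≡ 38^2 = 1444 ≡ 186 (mod 629)
6^16 ≡ 186^2 = 34596 ≡ 1 (mod 629)
6^32 ≡ 1^2 = 1 ≡ 1 (mod 629)
6^64 ≡ 1^2 = 1 ≡ 1 (mod 629)
6^128 ≡ 1^2 = 1 ≡ 1 (mod 629)
6^256 ≡ 1^2 = 1 ≡ 1 (mod 629)
6^512 ≡ 1^2 = 1 ≡ 1 (mod 629)
628 = 512 + 64 + 32 + 16 + 4 in binary powers of 2.
So 6^628 ≡ 1 · 1 · 1 · 1 · 38 ≡ 38 (mod 629).
Since 38 ≠ 1, base 6 is a Fermat witness: 629 is composite.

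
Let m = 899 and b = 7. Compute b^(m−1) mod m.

7^1 ≡ 7 (mod 899)
7^2 ≡ 7^2 = 49 ≡ 49 (mod 899)
7^4 ≡ 49^2 = 2401 ≡ 603 (mod 899)
7^8 ≡ 603^2 = 363609 ≡ 413 (mod 899)
7^16 ≡ 413^2 = 170569 ≡ 658 (mod 899)
7^32 ≡ 658^2 = 432964 ≡ 545 (mod 899)
7^64 ≡ 545^2 = 297025 ≡ 355 (mod 899)
7^128 ≡ 355^2 = 126025 ≡ 165 (mod 899)
7^256 ≡ 165^2 = 27225 ≡ 255 (mod 899)
7^512 ≡ 255^2 = 65025 ≡ 297 (mod 899)
898 = 512 + 256 + 128 + 2 in binary powers of 2.
So 7^898 ≡ 297 · 255 · 165 · 49 ≡ 484 (mod 899).
Since 484 ≠ 1, base 7 is a Fermat witness: 899 is composite.

484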